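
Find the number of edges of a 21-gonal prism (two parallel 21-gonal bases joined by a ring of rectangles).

A prism on an n-gon has two n-gon bases and n rectangular sides: V = 2·21 = 42, E = 3·21 = 63, F = 21 + 2 = 23.

63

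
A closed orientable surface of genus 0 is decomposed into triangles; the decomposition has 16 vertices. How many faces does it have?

28

χ = 2 − 2·0 = 2, and every face is a triangle so 3F = 2E.
V − E + F = 2 with E = 3F/2 gives 16 − (3/2 − 1)·F = 2, so F = 28 and E = 42.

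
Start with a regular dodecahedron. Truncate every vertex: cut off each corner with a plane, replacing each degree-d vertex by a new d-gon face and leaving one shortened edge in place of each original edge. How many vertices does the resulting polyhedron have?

60

The base solid has V = 20, E = 30, F = 12.
Truncation replaces each original edge-end by a new vertex, so V′ = 2E = 60.
Each original edge survives, and each old vertex of degree d contributes d new edges; summing degrees gives Σd = 2E, so E′ = E + 2E = 3E = 90.
Each original face survives and each original vertex becomes one new face: F′ = F + V = 32.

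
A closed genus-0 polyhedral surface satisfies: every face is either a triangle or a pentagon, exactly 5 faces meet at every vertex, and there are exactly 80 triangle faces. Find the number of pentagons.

Let x be the number of pentagons; then F = 80 + x.
Edge–face incidences: 2E = 3·80 + 5·x = 240 + 5x.
Every vertex has degree 5, so 5V = 2E.
Euler: V − E + F = 2 ⇒ (2E)/5 − E + (80 + x) = 2.
Multiply by 10: 2·(2E) − 5·(2E) + 10·(80 + x) = 20, i.e. 800 + 10x − 3·(240 + 5x) = 20.
Collecting terms: −5x + 80 = 20, so −5x = −60, so x = 12.
Then 2E = 240 + 5·12 = 300, so E = 150, V = 2E/5 = 60, F = 80 + 12 = 92.

12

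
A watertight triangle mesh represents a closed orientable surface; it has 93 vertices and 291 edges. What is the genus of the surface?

3

Every face is a triangle and each edge borders two faces, so 3F = 2·291, giving F = 194.
χ = V − E + F = 93 − 291 + 194 = -4.
For a closed orientable surface χ = 2 − 2g, so g = (2 − (-4))/2 = 3.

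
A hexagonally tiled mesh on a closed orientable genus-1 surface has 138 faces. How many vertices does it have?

χ = 2 − 2·1 = 0, and every face is a hexagon so 6F = 2E.
E = 6·138/2 = 414. Then V = 0 + E − F = 0 + 414 − 138 = 276.

276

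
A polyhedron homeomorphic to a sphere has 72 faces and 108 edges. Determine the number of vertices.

Here V − E + F = 2.
V = 2 + E − F = 2 + 108 − 72 = 38.

38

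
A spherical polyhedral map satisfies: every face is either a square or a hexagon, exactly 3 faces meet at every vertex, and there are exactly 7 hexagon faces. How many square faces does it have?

6

Let x be the number of squares; then F = 7 + x.
Edge–face incidences: 2E = 6·7 + 4·x = 42 + 4x.
Every vertex has degree 3, so 3V = 2E.
Euler: V − E + F = 2 ⇒ (2E)/3 − E + (7 + x) = 2.
Multiply by 6: 2·(2E) − 3·(2E) + 6·(7 + x) = 12, i.e. 42 + 6x − (42 + 4x) = 12.
Collecting terms: 2x = 12, so x = 6.
Then 2E = 42 + 4·6 = 66, so E = 33, V = 2E/3 = 22, F = 7 + 6 = 13.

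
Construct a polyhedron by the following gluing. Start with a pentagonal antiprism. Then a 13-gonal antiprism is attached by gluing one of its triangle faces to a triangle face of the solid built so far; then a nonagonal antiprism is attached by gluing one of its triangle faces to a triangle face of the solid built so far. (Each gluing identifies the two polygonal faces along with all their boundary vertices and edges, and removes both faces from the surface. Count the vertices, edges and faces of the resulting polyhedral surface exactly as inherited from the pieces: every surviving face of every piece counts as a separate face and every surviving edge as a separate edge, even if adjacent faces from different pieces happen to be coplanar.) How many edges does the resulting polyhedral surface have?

102

A pentagonal antiprism: V=10, E=20, F=12.
Attach a 13-gonal antiprism (V=26, E=52, F=28) along a 3-gon: merge 3 vertices and 3 edges, delete both glued faces → V=33, E=69, F=38.
Attach a nonagonal antiprism (V=18, E=36, F=20) along a 3-gon: merge 3 vertices and 3 edges, delete both glued faces → V=48, E=102, F=56.
Check: V − E + F = 48 − 102 + 56 = 2.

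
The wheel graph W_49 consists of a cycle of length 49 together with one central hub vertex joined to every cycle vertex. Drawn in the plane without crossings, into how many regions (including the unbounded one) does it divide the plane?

50

W_49 has V = 49 + 1 = 50 vertices and E = 2·49 = 98 edges.
By Euler's formula F = 2 − V + E = 2 − 50 + 98 = 50.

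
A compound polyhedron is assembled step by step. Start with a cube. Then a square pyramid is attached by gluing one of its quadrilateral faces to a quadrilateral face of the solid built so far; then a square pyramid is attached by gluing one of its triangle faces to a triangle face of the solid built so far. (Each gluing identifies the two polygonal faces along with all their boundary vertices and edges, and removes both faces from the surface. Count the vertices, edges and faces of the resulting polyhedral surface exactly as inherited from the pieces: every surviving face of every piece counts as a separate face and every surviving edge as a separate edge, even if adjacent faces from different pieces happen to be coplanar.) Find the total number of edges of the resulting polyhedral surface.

21

A cube: V=8, E=12, F=6.
Attach a square pyramid (V=5, E=8, F=5) along a 4-gon: merge 4 vertices and 4 edges, delete both glued faces → V=9, E=16, F=9.
Attach a square pyramid (V=5, E=8, F=5) along a 3-gon: merge 3 vertices and 3 edges, delete both glued faces → V=11, E=21, F=12.
Check: V − E + F = 11 − 21 + 12 = 2.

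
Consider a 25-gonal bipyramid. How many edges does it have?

A bipyramid over an n-gon has 2n triangular faces and n + 2 vertices: V = 25 + 2 = 27, E = 3·25 = 75, F = 2·25 = 50.

75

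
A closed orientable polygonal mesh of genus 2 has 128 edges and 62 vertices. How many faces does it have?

64

For a closed orientable surface of genus 2, χ = 2 − 2·2 = -2.
F = -2 − V + E = -2 − 62 + 128 = 64.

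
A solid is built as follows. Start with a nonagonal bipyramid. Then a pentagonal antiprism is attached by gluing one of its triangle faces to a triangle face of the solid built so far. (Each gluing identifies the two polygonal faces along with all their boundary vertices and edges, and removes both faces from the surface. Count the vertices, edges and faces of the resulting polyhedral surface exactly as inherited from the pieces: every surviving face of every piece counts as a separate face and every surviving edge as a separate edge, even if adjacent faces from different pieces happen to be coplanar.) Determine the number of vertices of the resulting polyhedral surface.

18

A nonagonal bipyramid: V=11, E=27, F=18.
Attach a pentagonal antiprism (V=10, E=20, F=12) along a 3-gon: merge 3 vertices and 3 edges, delete both glued faces → V=18, E=44, F=28.
Check: V − E + F = 18 − 44 + 28 = 2.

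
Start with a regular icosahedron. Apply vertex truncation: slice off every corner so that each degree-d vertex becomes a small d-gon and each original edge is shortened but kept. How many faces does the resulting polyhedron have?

32

The base solid has V = 12, E = 30, F = 20.
Truncation replaces each original edge-end by a new vertex, so V′ = 2E = 60.
Each original edge survives, and each old vertex of degree d contributes d new edges; summing degrees gives Σd = 2E, so E′ = E + 2E = 3E = 90.
Each original face survives and each original vertex becomes one new face: F′ = F + V = 32.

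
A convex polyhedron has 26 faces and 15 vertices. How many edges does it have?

39

Here V − E + F = 2.
E = V + F − (2) = 15 + 26 − (2) = 39.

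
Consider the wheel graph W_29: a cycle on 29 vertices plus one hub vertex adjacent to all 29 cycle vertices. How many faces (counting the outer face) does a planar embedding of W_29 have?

30

W_29 has V = 29 + 1 = 30 vertices and E = 2·29 = 58 edges.
By Euler's formula F = 2 − V + E = 2 − 30 + 58 = 30.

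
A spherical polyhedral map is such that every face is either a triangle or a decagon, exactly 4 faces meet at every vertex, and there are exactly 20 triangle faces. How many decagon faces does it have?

Let x be the number of decagons; then F = 20 + x.
Edge–face incidences: 2E = 3·20 + 10·x = 60 + 10x.
Every vertex has degree 4, so 4V = 2E.
Euler: V − E + F = 2 ⇒ (2E)/4 − E + (20 + x) = 2.
Multiply by 8: 2·(2E) − 4·(2E) + 8·(20 + x) = 16, i.e. 160 + 8x − 2·(60 + 10x) = 16.
Collecting terms: −12x + 40 = 16, so −12x = −24, so x = 2.
Then 2E = 60 + 10·2 = 80, so E = 40, V = 2E/4 = 20, F = 20 + 2 = 22.

2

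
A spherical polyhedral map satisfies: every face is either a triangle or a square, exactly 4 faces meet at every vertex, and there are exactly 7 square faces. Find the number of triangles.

8

Let x be the number of triangles; then F = 7 + x.
Edge–face incidences: 2E = 4·7 + 3·x = 28 + 3x.
Every vertex has degree 4, so 4V = 2E.
Euler: V − E + F = 2 ⇒ (2E)/4 − E + (7 + x) = 2.
Multiply by 8: 2·(2E) − 4·(2E) + 8·(7 + x) = 16, i.e. 56 + 8x − 2·(28 + 3x) = 16.
Collecting terms: 2x = 16, so x = 8.
Then 2E = 28 + 3·8 = 52, so E = 26, V = 2E/4 = 13, F = 7 + 8 = 15.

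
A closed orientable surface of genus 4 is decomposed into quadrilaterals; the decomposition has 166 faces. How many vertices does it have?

χ = 2 − 2·4 = -6, and every face is a square so 4F = 2E.
E = 4·166/2 = 332. Then V = -6 + E − F = -6 + 332 − 166 = 160.

160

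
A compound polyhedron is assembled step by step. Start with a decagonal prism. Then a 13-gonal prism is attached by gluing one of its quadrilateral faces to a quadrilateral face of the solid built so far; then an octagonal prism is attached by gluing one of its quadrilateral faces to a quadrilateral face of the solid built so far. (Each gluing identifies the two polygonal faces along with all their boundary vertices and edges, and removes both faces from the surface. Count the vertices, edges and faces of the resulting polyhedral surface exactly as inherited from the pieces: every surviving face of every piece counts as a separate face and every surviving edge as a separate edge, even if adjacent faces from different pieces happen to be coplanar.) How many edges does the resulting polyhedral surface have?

85

A decagonal prism: V=20, E=30, F=12.
Attach a 13-gonal prism (V=26, E=39, F=15) along a 4-gon: merge 4 vertices and 4 edges, delete both glued faces → V=42, E=65, F=25.
Attach an octagonal prism (V=16, E=24, F=10) along a 4-gon: merge 4 vertices and 4 edges, delete both glued faces → V=54, E=85, F=33.
Check: V − E + F = 54 − 85 + 33 = 2.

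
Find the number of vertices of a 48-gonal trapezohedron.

The n-trapezohedron (dual of the n-antiprism) has V = 2·48 + 2 = 98, E = 4·48 = 192, F = 2·48 = 96.

98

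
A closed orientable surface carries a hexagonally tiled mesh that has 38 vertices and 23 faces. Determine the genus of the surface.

5

Every face is a hexagon, so 2E = 6·23 = 138, giving E = 69.
χ = V − E + F = 38 − 69 + 23 = -8.
For a closed orientable surface χ = 2 − 2g, so g = (2 − (-8))/2 = 5.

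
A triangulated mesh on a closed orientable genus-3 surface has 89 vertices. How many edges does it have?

279

χ = 2 − 2·3 = -4, and every face is a triangle so 3F = 2E.
V − E + F = -4 with E = 3F/2 gives 89 − (3/2 − 1)·F = -4, so F = 186 and E = 279.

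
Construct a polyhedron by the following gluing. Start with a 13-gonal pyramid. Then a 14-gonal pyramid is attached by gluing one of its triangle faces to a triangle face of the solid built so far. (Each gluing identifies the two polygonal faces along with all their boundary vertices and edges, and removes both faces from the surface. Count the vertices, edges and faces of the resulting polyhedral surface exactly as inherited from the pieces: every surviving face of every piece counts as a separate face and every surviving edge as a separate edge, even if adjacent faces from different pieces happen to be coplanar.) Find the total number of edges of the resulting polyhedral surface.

A 13-gonal pyramid: V=14, E=26, F=14.
Attach a 14-gonal pyramid (V=15, E=28, F=15) along a 3-gon: merge 3 vertices and 3 edges, delete both glued faces → V=26, E=51, F=27.
Check: V − E + F = 26 − 51 + 27 = 2.

51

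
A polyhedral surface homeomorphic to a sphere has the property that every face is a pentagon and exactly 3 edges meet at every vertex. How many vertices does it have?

Each face has 5 edges and each edge borders two faces, so 2E = 5F.
Each vertex has degree 3, so 3V = 2E and hence V = 5F/3.
Euler: V − E + F = 2 ⇒ (5F/3) − (5F/2) + F = 2.
Multiply by 6: (10 − 15 + 6)F = 12, i.e. 1F = 12.
So F = 12, E = 5·12/2 = 30, V = 5·12/3 = 20.

20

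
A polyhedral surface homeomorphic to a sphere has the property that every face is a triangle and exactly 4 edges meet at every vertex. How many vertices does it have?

6

Each face has 3 edges and each edge borders two faces, so 2E = 3F.
Each vertex has degree 4, so 4V = 2E and hence V = 3F/4.
Euler: V − E + F = 2 ⇒ (3F/4) − (3F/2) + F = 2.
Multiply by 8: (6 − 12 + 8)F = 16, i.e. 2F = 16.
So F = 8, E = 3·8/2 = 12, V = 3·8/4 = 6.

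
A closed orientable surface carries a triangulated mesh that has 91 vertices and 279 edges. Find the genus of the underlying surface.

Every face is a triangle and each edge borders two faces, so 3F = 2·279, giving F = 186.
χ = V − E + F = 91 − 279 + 186 = -2.
For a closed orientable surface χ = 2 − 2g, so g = (2 − (-2))/2 = 2.

2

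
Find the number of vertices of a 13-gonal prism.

26

A prism on an n-gon has two n-gon bases and n rectangular sides: V = 2·13 = 26, E = 3·13 = 39, F = 13 + 2 = 15.
Check: V − E + F = 26 − 39 + 15 = 2.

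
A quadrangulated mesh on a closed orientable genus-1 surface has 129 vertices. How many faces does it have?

129

χ = 2 − 2·1 = 0, and every face is a square so 4F = 2E.
V − E + F = 0 with E = 4F/2 gives 129 − (4/2 − 1)·F = 0, so F = 129 and E = 258.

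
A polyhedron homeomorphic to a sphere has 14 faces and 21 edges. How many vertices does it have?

9

Here V − E + F = 2.
V = 2 + E − F = 2 + 21 − 14 = 9.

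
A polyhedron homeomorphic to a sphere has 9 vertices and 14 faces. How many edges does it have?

21

Here V − E + F = 2.
E = V + F − (2) = 9 + 14 − (2) = 21.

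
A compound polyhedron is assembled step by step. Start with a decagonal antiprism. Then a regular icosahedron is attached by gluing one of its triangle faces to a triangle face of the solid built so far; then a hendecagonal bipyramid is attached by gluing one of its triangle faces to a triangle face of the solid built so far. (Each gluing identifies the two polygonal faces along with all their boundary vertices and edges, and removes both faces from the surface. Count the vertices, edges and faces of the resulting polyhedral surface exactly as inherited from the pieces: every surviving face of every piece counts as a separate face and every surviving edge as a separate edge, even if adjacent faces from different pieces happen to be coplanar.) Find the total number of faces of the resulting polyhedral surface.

60

A decagonal antiprism: V=20, E=40, F=22.
Attach a regular icosahedron (V=12, E=30, F=20) along a 3-gon: merge 3 vertices and 3 edges, delete both glued faces → V=29, E=67, F=40.
Attach a hendecagonal bipyramid (V=13, E=33, F=22) along a 3-gon: merge 3 vertices and 3 edges, delete both glued faces → V=39, E=97, F=60.
Check: V − E + F = 39 − 97 + 60 = 2.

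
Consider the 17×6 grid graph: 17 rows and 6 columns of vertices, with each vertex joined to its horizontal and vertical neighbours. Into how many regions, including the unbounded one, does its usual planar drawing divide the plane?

81

The grid has V = 17·6 = 102 vertices and E = 17·5 + 6·16 = 181 edges.
F = 2 − V + E = 2 − 102 + 181 = 81.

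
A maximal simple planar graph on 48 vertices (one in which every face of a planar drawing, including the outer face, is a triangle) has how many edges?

In a plane triangulation 3F = 2E and V − E + F = 2, so E = 3V − 6 = 3·48 − 6 = 138.

138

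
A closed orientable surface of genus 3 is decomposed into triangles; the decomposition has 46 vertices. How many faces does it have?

χ = 2 − 2·3 = -4, and every face is a triangle so 3F = 2E.
V − E + F = -4 with E = 3F/2 gives 46 − (3/2 − 1)·F = -4, so F = 100 and E = 150.

100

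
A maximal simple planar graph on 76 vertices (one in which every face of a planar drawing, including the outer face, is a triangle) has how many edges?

In a plane triangulation 3F = 2E and V − E + F = 2, so E = 3V − 6 = 3·76 − 6 = 222.

222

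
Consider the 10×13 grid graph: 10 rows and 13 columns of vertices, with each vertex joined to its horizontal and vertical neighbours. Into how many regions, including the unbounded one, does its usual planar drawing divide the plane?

109

The grid has V = 10·13 = 130 vertices and E = 10·12 + 13·9 = 237 edges.
F = 2 − V + E = 2 − 130 + 237 = 109.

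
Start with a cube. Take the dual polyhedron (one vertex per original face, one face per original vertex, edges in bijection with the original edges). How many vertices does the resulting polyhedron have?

The base solid has V = 8, E = 12, F = 6.
The dual swaps V and F and preserves E: V′ = F = 6, E′ = E = 12, F′ = V = 8.

6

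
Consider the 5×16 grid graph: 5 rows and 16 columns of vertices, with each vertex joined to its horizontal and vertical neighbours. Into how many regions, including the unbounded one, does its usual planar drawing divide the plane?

The grid has V = 5·16 = 80 vertices and E = 5·15 + 16·4 = 139 edges.
F = 2 − V + E = 2 − 80 + 139 = 61.

61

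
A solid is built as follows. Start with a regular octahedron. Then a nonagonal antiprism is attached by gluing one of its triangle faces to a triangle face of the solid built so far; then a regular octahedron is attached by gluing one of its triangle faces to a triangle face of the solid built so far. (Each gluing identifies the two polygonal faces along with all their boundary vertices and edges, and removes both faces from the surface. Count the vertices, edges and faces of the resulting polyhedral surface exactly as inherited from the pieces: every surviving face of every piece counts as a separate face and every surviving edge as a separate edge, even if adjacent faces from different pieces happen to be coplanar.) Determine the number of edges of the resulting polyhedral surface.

A regular octahedron: V=6, E=12, F=8.
Attach a nonagonal antiprism (V=18, E=36, F=20) along a 3-gon: merge 3 vertices and 3 edges, delete both glued faces → V=21, E=45, F=26.
Attach a regular octahedron (V=6, E=12, F=8) along a 3-gon: merge 3 vertices and 3 edges, delete both glued faces → V=24, E=54, F=32.
Check: V − E + F = 24 − 54 + 32 = 2.

54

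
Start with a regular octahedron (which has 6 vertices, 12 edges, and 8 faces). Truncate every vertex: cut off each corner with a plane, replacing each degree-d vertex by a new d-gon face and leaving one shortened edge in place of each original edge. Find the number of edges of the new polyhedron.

36

Truncation replaces each original edge-end by a new vertex, so V′ = 2E = 24.
Each original edge survives, and each old vertex of degree d contributes d new edges; summing degrees gives Σd = 2E, so E′ = E + 2E = 3E = 36.
Each original face survives and each original vertex becomes one new face: F′ = F + V = 14.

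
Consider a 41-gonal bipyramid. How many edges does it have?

123

A bipyramid over an n-gon has 2n triangular faces and n + 2 vertices: V = 41 + 2 = 43, E = 3·41 = 123, F = 2·41 = 82.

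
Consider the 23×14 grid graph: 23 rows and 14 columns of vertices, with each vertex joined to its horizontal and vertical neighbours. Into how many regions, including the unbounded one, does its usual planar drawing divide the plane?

The grid has V = 23·14 = 322 vertices and E = 23·13 + 14·22 = 607 edges.
F = 2 − V + E = 2 − 322 + 607 = 287.

287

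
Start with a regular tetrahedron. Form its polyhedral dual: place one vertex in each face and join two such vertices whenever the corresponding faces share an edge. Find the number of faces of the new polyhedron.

4

The base solid has V = 4, E = 6, F = 4.
The dual swaps V and F and preserves E: V′ = F = 4, E′ = E = 6, F′ = V = 4.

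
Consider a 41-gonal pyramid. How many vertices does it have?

A pyramid on an n-gon base has one n-gon and n triangles: V = 41 + 1 = 42, E = 2·41 = 82, F = 41 + 1 = 42.

42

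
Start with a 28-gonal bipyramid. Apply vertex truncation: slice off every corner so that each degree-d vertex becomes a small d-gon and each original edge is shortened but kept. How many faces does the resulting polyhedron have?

86

The base solid has V = 30, E = 84, F = 56.
Truncation replaces each original edge-end by a new vertex, so V′ = 2E = 168.
Each original edge survives, and each old vertex of degree d contributes d new edges; summing degrees gives Σd = 2E, so E′ = E + 2E = 3E = 252.
Each original face survives and each original vertex becomes one new face: F′ = F + V = 86.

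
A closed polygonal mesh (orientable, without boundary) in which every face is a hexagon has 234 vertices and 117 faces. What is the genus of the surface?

1

Every face is a hexagon, so 2E = 6·117 = 702, giving E = 351.
χ = V − E + F = 234 − 351 + 117 = 0.
For a closed orientable surface χ = 2 − 2g, so g = (2 − (0))/2 = 1.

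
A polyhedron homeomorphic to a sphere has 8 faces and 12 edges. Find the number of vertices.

Here V − E + F = 2.
V = 2 + E − F = 2 + 12 − 8 = 6.

6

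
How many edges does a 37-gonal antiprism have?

An antiprism on an n-gon has two n-gon caps and 2n triangles: V = 2·37 = 74, E = 4·37 = 148, F = 2·37 + 2 = 76.

148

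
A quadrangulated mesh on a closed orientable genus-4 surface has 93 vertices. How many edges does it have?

χ = 2 − 2·4 = -6, and every face is a square so 4F = 2E.
V − E + F = -6 with E = 4F/2 gives 93 − (4/2 − 1)·F = -6, so F = 99 and E = 198.

198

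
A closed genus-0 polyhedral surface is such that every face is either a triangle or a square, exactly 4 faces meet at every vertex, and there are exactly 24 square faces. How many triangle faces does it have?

Let x be the number of triangles; then F = 24 + x.
Edge–face incidences: 2E = 4·24 + 3·x = 96 + 3x.
Every vertex has degree 4, so 4V = 2E.
Euler: V − E + F = 2 ⇒ (2E)/4 − E + (24 + x) = 2.
Multiply by 8: 2·(2E) − 4·(2E) + 8·(24 + x) = 16, i.e. 192 + 8x − 2·(96 + 3x) = 16.
Collecting terms: 2x = 16, so x = 8.
Then 2E = 96 + 3·8 = 120, so E = 60, V = 2E/4 = 30, F = 24 + 8 = 32.

8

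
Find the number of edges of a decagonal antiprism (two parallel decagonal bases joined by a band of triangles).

40

An antiprism on an n-gon has two n-gon caps and 2n triangles: V = 2·10 = 20, E = 4·10 = 40, F = 2·10 + 2 = 22.
Check: V − E + F = 20 − 40 + 22 = 2.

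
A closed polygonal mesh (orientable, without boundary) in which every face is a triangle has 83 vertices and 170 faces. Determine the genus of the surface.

Every face is a triangle, so 2E = 3·170 = 510, giving E = 255.
χ = V − E + F = 83 − 255 + 170 = -2.
For a closed orientable surface χ = 2 − 2g, so g = (2 − (-2))/2 = 2.

2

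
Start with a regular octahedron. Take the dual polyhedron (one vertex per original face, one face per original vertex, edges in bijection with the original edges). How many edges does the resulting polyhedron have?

12

The base solid has V = 6, E = 12, F = 8.
The dual swaps V and F and preserves E: V′ = F = 8, E′ = E = 12, F′ = V = 6.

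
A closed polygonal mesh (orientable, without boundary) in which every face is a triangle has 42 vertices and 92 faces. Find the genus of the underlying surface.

Every face is a triangle, so 2E = 3·92 = 276, giving E = 138.
χ = V − E + F = 42 − 138 + 92 = -4.
For a closed orientable surface χ = 2 − 2g, so g = (2 − (-4))/2 = 3.

3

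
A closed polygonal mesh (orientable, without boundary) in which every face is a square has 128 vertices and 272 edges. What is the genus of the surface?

Every face is a square and each edge borders two faces, so 4F = 2·272, giving F = 136.
χ = V − E + F = 128 − 272 + 136 = -8.
For a closed orientable surface χ = 2 − 2g, so g = (2 − (-8))/2 = 5.

5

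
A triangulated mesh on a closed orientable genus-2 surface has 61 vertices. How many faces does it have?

χ = 2 − 2·2 = -2, and every face is a triangle so 3F = 2E.
V − E + F = -2 with E = 3F/2 gives 61 − (3/2 − 1)·F = -2, so F = 126 and E = 189.

126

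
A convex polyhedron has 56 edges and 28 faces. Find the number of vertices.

30

Here V − E + F = 2.
V = 2 + E − F = 2 + 56 − 28 = 30.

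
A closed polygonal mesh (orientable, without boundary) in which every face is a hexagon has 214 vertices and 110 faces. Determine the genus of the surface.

4

Every face is a hexagon, so 2E = 6·110 = 660, giving E = 330.
χ = V − E + F = 214 − 330 + 110 = -6.
For a closed orientable surface χ = 2 − 2g, so g = (2 − (-6))/2 = 4.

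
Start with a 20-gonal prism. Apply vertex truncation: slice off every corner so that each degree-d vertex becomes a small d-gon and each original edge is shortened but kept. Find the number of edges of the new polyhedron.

The base solid has V = 40, E = 60, F = 22.
Truncation replaces each original edge-end by a new vertex, so V′ = 2E = 120.
Each original edge survives, and each old vertex of degree d contributes d new edges; summing degrees gives Σd = 2E, so E′ = E + 2E = 3E = 180.
Each original face survives and each original vertex becomes one new face: F′ = F + V = 62.

180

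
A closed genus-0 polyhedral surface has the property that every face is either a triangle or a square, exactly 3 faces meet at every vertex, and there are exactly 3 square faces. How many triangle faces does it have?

Let x be the number of triangles; then F = 3 + x.
Edge–face incidences: 2E = 4·3 + 3·x = 12 + 3x.
Every vertex has degree 3, so 3V = 2E.
Euler: V − E + F = 2 ⇒ (2E)/3 − E + (3 + x) = 2.
Multiply by 6: 2·(2E) − 3·(2E) + 6·(3 + x) = 12, i.e. 18 + 6x − (12 + 3x) = 12.
Collecting terms: 3x + 6 = 12, so 3x = 6, so x = 2.
Then 2E = 12 + 3·2 = 18, so E = 9, V = 2E/3 = 6, F = 3 + 2 = 5.

2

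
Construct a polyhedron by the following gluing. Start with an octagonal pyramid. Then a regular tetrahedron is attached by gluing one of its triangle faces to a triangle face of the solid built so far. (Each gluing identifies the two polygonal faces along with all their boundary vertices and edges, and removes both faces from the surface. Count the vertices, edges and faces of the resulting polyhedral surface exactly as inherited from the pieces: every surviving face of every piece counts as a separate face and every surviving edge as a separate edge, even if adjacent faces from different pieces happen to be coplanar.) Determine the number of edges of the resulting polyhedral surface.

19

An octagonal pyramid: V=9, E=16, F=9.
Attach a regular tetrahedron (V=4, E=6, F=4) along a 3-gon: merge 3 vertices and 3 edges, delete both glued faces → V=10, E=19, F=11.
Check: V − E + F = 10 − 19 + 11 = 2.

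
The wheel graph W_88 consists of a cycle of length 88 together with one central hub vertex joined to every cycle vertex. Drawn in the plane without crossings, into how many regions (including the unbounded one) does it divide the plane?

W_88 has V = 88 + 1 = 89 vertices and E = 2·88 = 176 edges.
By Euler's formula F = 2 − V + E = 2 − 89 + 176 = 89.

89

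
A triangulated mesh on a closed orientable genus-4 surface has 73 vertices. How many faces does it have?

χ = 2 − 2·4 = -6, and every face is a triangle so 3F = 2E.
V − E + F = -6 with E = 3F/2 gives 73 − (3/2 − 1)·F = -6, so F = 158 and E = 237.

158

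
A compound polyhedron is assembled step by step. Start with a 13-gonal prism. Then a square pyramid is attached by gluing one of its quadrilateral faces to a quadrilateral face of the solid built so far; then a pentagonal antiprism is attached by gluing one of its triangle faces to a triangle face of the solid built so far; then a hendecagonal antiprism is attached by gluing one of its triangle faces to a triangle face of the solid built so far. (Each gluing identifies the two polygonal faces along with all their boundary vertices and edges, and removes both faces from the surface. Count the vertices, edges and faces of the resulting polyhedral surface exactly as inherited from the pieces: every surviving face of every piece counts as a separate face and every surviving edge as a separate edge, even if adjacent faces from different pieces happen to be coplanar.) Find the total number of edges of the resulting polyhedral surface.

101

A 13-gonal prism: V=26, E=39, F=15.
Attach a square pyramid (V=5, E=8, F=5) along a 4-gon: merge 4 vertices and 4 edges, delete both glued faces → V=27, E=43, F=18.
Attach a pentagonal antiprism (V=10, E=20, F=12) along a 3-gon: merge 3 vertices and 3 edges, delete both glued faces → V=34, E=60, F=28.
Attach a hendecagonal antiprism (V=22, E=44, F=24) along a 3-gon: merge 3 vertices and 3 edges, delete both glued faces → V=53, E=101, F=50.
Check: V − E + F = 53 − 101 + 50 = 2.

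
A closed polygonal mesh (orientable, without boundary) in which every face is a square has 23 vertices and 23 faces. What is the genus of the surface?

Every face is a square, so 2E = 4·23 = 92, giving E = 46.
χ = V − E + F = 23 − 46 + 23 = 0.
For a closed orientable surface χ = 2 − 2g, so g = (2 − (0))/2 = 1.

1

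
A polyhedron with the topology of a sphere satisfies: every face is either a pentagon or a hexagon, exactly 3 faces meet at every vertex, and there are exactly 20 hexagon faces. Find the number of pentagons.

Let x be the number of pentagons; then F = 20 + x.
Edge–face incidences: 2E = 6·20 + 5·x = 120 + 5x.
Every vertex has degree 3, so 3V = 2E.
Euler: V − E + F = 2 ⇒ (2E)/3 − E + (20 + x) = 2.
Multiply by 6: 2·(2E) − 3·(2E) + 6·(20 + x) = 12, i.e. 120 + 6x − (120 + 5x) = 12.
Collecting terms: x = 12.
Then 2E = 120 + 5·12 = 180, so E = 90, V = 2E/3 = 60, F = 20 + 12 = 32.

12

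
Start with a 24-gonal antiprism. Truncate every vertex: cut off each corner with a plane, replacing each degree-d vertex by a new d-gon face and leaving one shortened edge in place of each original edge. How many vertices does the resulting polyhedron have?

The base solid has V = 48, E = 96, F = 50.
Truncation replaces each original edge-end by a new vertex, so V′ = 2E = 192.
Each original edge survives, and each old vertex of degree d contributes d new edges; summing degrees gives Σd = 2E, so E′ = E + 2E = 3E = 288.
Each original face survives and each original vertex becomes one new face: F′ = F + V = 98.

192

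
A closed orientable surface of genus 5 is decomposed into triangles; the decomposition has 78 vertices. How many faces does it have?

172

χ = 2 − 2·5 = -8, and every face is a triangle so 3F = 2E.
V − E + F = -8 with E = 3F/2 gives 78 − (3/2 − 1)·F = -8, so F = 172 and E = 258.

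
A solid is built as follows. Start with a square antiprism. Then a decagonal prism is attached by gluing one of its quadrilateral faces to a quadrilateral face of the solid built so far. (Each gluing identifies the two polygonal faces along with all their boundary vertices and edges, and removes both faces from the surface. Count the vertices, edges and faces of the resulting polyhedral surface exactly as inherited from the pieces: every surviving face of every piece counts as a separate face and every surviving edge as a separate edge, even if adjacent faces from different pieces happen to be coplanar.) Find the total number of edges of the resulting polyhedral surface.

42

A square antiprism: V=8, E=16, F=10.
Attach a decagonal prism (V=20, E=30, F=12) along a 4-gon: merge 4 vertices and 4 edges, delete both glued faces → V=24, E=42, F=20.
Check: V − E + F = 24 − 42 + 20 = 2.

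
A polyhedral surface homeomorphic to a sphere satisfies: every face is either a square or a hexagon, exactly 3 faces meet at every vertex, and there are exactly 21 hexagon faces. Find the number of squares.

Let x be the number of squares; then F = 21 + x.
Edge–face incidences: 2E = 6·21 + 4·x = 126 + 4x.
Every vertex has degree 3, so 3V = 2E.
Euler: V − E + F = 2 ⇒ (2E)/3 − E + (21 + x) = 2.
Multiply by 6: 2·(2E) − 3·(2E) + 6·(21 + x) = 12, i.e. 126 + 6x − (126 + 4x) = 12.
Collecting terms: 2x = 12, so x = 6.
Then 2E = 126 + 4·6 = 150, so E = 75, V = 2E/3 = 50, F = 21 + 6 = 27.

6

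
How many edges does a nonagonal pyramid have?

A pyramid on an n-gon base has one n-gon and n triangles: V = 9 + 1 = 10, E = 2·9 = 18, F = 9 + 1 = 10.
Check: V − E + F = 10 − 18 + 10 = 2.

18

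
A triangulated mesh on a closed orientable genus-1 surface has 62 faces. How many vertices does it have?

χ = 2 − 2·1 = 0, and every face is a triangle so 3F = 2E.
E = 3·62/2 = 93. Then V = 0 + E − F = 0 + 93 − 62 = 31.

31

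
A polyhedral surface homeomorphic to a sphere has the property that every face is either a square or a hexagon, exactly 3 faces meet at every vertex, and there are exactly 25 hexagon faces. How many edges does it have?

87

Let x be the number of squares; then F = 25 + x.
Edge–face incidences: 2E = 6·25 + 4·x = 150 + 4x.
Every vertex has degree 3, so 3V = 2E.
Euler: V − E + F = 2 ⇒ (2E)/3 − E + (25 + x) = 2.
Multiply by 6: 2·(2E) − 3·(2E) + 6·(25 + x) = 12, i.e. 150 + 6x − (150 + 4x) = 12.
Collecting terms: 2x = 12, so x = 6.
Then 2E = 150 + 4·6 = 174, so E = 87, V = 2E/3 = 58, F = 25 + 6 = 31.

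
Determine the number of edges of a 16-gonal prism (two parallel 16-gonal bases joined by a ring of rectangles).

48

A prism on an n-gon has two n-gon bases and n rectangular sides: V = 2·16 = 32, E = 3·16 = 48, F = 16 + 2 = 18.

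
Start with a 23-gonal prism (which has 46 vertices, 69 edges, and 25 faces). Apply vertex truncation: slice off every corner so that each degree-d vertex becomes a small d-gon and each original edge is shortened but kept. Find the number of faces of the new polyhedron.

Truncation replaces each original edge-end by a new vertex, so V′ = 2E = 138.
Each original edge survives, and each old vertex of degree d contributes d new edges; summing degrees gives Σd = 2E, so E′ = E + 2E = 3E = 207.
Each original face survives and each original vertex becomes one new face: F′ = F + V = 71.

71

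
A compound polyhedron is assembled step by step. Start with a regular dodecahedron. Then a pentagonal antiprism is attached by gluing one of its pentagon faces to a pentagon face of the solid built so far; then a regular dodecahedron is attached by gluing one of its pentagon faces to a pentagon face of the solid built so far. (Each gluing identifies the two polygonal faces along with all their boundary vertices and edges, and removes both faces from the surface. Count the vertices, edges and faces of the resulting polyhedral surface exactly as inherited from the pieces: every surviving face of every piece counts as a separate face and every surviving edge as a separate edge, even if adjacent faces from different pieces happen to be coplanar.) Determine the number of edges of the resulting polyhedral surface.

A regular dodecahedron: V=20, E=30, F=12.
Attach a pentagonal antiprism (V=10, E=20, F=12) along a 5-gon: merge 5 vertices and 5 edges, delete both glued faces → V=25, E=45, F=22.
Attach a regular dodecahedron (V=20, E=30, F=12) along a 5-gon: merge 5 vertices and 5 edges, delete both glued faces → V=40, E=70, F=32.
Check: V − E + F = 40 − 70 + 32 = 2.

70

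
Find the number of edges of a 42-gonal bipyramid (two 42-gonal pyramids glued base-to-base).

126

A bipyramid over an n-gon has 2n triangular faces and n + 2 vertices: V = 42 + 2 = 44, E = 3·42 = 126, F = 2·42 = 84.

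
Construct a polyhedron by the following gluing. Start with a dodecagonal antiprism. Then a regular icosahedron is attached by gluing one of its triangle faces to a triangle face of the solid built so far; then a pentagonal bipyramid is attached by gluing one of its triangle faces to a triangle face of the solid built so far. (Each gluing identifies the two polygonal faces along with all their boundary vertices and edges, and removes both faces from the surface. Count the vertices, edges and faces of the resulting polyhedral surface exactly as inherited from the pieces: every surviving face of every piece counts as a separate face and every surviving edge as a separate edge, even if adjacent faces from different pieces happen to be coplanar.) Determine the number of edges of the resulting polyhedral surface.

A dodecagonal antiprism: V=24, E=48, F=26.
Attach a regular icosahedron (V=12, E=30, F=20) along a 3-gon: merge 3 vertices and 3 edges, delete both glued faces → V=33, E=75, F=44.
Attach a pentagonal bipyramid (V=7, E=15, F=10) along a 3-gon: merge 3 vertices and 3 edges, delete both glued faces → V=37, E=87, F=52.
Check: V − E + F = 37 − 87 + 52 = 2.

87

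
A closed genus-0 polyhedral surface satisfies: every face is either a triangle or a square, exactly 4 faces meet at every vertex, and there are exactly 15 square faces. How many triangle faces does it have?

Let x be the number of triangles; then F = 15 + x.
Edge–face incidences: 2E = 4·15 + 3·x = 60 + 3x.
Every vertex has degree 4, so 4V = 2E.
Euler: V − E + F = 2 ⇒ (2E)/4 − E + (15 + x) = 2.
Multiply by 8: 2·(2E) − 4·(2E) + 8·(15 + x) = 16, i.e. 120 + 8x − 2·(60 + 3x) = 16.
Collecting terms: 2x = 16, so x = 8.
Then 2E = 60 + 3·8 = 84, so E = 42, V = 2E/4 = 21, F = 15 + 8 = 23.

8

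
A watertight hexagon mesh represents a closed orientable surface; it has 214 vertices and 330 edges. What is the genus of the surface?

Every face is a hexagon and each edge borders two faces, so 6F = 2·330, giving F = 110.
χ = V − E + F = 214 − 330 + 110 = -6.
For a closed orientable surface χ = 2 − 2g, so g = (2 − (-6))/2 = 4.

4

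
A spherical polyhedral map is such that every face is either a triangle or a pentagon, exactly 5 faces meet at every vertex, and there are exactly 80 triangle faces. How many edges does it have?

Let x be the number of pentagons; then F = 80 + x.
Edge–face incidences: 2E = 3·80 + 5·x = 240 + 5x.
Every vertex has degree 5, so 5V = 2E.
Euler: V − E + F = 2 ⇒ (2E)/5 − E + (80 + x) = 2.
Multiply by 10: 2·(2E) − 5·(2E) + 10·(80 + x) = 20, i.e. 800 + 10x − 3·(240 + 5x) = 20.
Collecting terms: −5x + 80 = 20, so −5x = −60, so x = 12.
Then 2E = 240 + 5·12 = 300, so E = 150, V = 2E/5 = 60, F = 80 + 12 = 92.

150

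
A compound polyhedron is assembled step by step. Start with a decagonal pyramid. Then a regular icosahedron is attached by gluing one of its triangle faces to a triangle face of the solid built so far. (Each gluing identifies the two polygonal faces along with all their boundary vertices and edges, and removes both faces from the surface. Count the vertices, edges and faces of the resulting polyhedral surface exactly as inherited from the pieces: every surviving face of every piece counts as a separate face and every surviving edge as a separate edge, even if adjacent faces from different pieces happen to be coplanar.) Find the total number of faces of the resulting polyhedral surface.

A decagonal pyramid: V=11, E=20, F=11.
Attach a regular icosahedron (V=12, E=30, F=20) along a 3-gon: merge 3 vertices and 3 edges, delete both glued faces → V=20, E=47, F=29.
Check: V − E + F = 20 − 47 + 29 = 2.

29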